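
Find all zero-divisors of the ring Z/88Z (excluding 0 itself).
An element a ∈ Z/88Z (with a ≠ 0) is a zero-divisor iff gcd(a, 88) > 1 (because a is a unit precisely when gcd(a, n) = 1, and in Z/nZ every nonzero, non-unit element is a zero-divisor). Scan a = 1, ..., 87 and keep those with gcd(a, 88) > 1:
  gcd(2, 88) = 2, gcd(4, 88) = 4, gcd(6, 88) = 2, gcd(8, 88) = 8, gcd(10, 88) = 2, gcd(11, 88) = 11, gcd(12, 88) = 4, gcd(14, 88) = 2, gcd(16, 88) = 8, gcd(18, 88) = 2, gcd(20, 88) = 4, gcd(22, 88) = 22, gcd(24, 88) = 8, gcd(26, 88) = 2, gcd(28, 88) = 4, gcd(30, 88) = 2, gcd(32, 88) = 8, gcd(33, 88) = 11, gcd(34, 88) = 2, gcd(36, 88) = 4, gcd(38, 88) = 2, gcd(40, 88) = 8, gcd(42, 88) = 2, gcd(44, 88) = 44, gcd(46, 88) = 2, gcd(48, 88) = 8, gcd(50, 88) = 2, gcd(52, 88) = 4, gcd(54, 88) = 2, gcd(55, 88) = 11, gcd(56, 88) = 8, gcd(58, 88) = 2, gcd(60, 88) = 4, gcd(62, 88) = 2, gcd(64, 88) = 8, gcd(66, 88) = 22, gcd(68, 88) = 4, gcd(70, 88) = 2, gcd(72, 88) = 8, gcd(74, 88) = 2, gcd(76, 88) = 4, gcd(77, 88) = 11, gcd(78, 88) = 2, gcd(80, 88) = 8, gcd(82, 88) = 2, gcd(84, 88) = 4, gcd(86, 88) = 2.
All other a ∈ {1, ..., 87} have gcd(a, 88) = 1 and are units. So the nonzero zero-divisors are exactly the 47 values of a appearing in this scan.

Final answer: nonzero zero-divisors of Z/88Z = {2, 4, 6, 8, 10, 11, 12, 14, 16, 18, 20, 22, 24, 26, 28, 30, 32, 33, 34, 36, 38, 40, 42, 44, 46, 48, 50, 52, 54, 55, 56, 58, 60, 62, 64, 66, 68, 70, 72, 74, 76, 77, 78, 80, 82, 84, 86}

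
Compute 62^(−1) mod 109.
62^(−1) ≡ 51 (mod 109)

Apply the extended Euclidean algorithm to (109, 62), tracking rows (r, s, t) with s·109 + t·62 = r. Each division r_prev = q·r_cur + r_new produces the new row as (previous row) − q·(current row):
  row A: (109, 1, 0)   [1·109 + 0·62 = 109]
  row B: (62, 0, 1)   [0·109 + 1·62 = 62]
  109 = 1·62 + 47   → row C = row A − 1·row B = (47, 1, −1)   [check: 1·109 − 1·62 = 47]
  62 = 1·47 + 15   → row D = row B − 1·row C = (15, −1, 2)   [check: −1·109 + 2·62 = 15]
  47 = 3·15 + 2   → row E = row C − 3·row D = (2, 4, −7)   [check: 4·109 − 7·62 = 2]
  15 = 7·2 + 1   → row F = row D − 7·row E = (1, −29, 51)   [check: −29·109 + 51·62 = 1]
  2 = 2·1 + 0   → remainder 0, stop. gcd = 1 (last nonzero row F).
The gcd is 1, so 62 is invertible mod 109. The last nonzero row gives −29·109 + 51·62 = 1, so t = 51. So 62^(−1) ≡ 51 (mod 109). Verify: 62 · 51 = 3162 ≡ 1 (mod 109). ✓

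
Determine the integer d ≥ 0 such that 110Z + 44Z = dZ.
In the PID Z, (a, b) is generated by gcd(a, b). Compute gcd(110, 44) with the extended Euclidean algorithm, tracking rows (r, s, t) with s·110 + t·44 = r:
  row A: (110, 1, 0)   [1·110 + 0·44 = 110]
  row B: (44, 0, 1)   [0·110 + 1·44 = 44]
  110 = 2·44 + 22   → row C = row A − 2·row B = (22, 1, −2)   [check: 1·110 − 2·44 = 22]
  44 = 2·22 + 0   → remainder 0, stop. gcd = 22 (last nonzero row C).
So gcd(110, 44) = 22, with Bézout identity 1·110 − 2·44 = 22. Containment (⊇): the Bézout identity exhibits 22 as an element of (110, 44), giving (22) ⊆ (110, 44). Containment (⊆): since 22 | 110 and 22 | 44 (110 = 22·5, 44 = 22·2), every Z-linear combination of 110 and 44 is divisible by 22, so (110, 44) ⊆ (22). Therefore (110, 44) = (22), d = 22.

Final answer: (110, 44) = (22); d = 22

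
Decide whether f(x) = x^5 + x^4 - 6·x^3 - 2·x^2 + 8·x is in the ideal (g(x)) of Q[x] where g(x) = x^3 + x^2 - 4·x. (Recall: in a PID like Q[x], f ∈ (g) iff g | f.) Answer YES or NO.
YES

In Q[x] the ideal (g) consists of all multiples of g, so f ∈ (g) iff g | f, i.e. iff the remainder of f on division by g is 0. Divide f by g (g is monic, so eliminate the leading term of the running remainder at each step):
  leading term x^5: subtract (x^2)·g(x) = x^5 + x^4 - 4·x^3, leaving -2·x^3 - 2·x^2 + 8·x
  leading term -2·x^3: subtract (-2)·g(x) = -2·x^3 - 2·x^2 + 8·x, leaving 0
The remainder is 0, so f(x) = g(x) · h(x) with h(x) = x^2 - 2. Hence g | f, i.e. f ∈ (g).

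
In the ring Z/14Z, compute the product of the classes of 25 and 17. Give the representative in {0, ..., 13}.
Reduce the factors first: 25 ≡ 11, 17 ≡ 3 (mod 14), so 25 · 17 ≡ 11 · 3 (mod 14). 11 · 3 = 33. Dividing by 14: 33 = 2·14 + 5. So (25 · 17) mod 14 = 5.

Final answer: 5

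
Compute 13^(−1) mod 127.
Apply the extended Euclidean algorithm to (127, 13), tracking rows (r, s, t) with s·127 + t·13 = r. Each division r_prev = q·r_cur + r_new produces the new row as (previous row) − q·(current row):
  row A: (127, 1, 0)   [1·127 + 0·13 = 127]
  row B: (13, 0, 1)   [0·127 + 1·13 = 13]
  127 = 9·13 + 10   → row C = row A − 9·row B = (10, 1, −9)   [check: 1·127 − 9·13 = 10]
  13 = 1·10 + 3   → row D = row B − 1·row C = (3, −1, 10)   [check: −1·127 + 10·13 = 3]
  10 = 3·3 + 1   → row E = row C − 3·row D = (1, 4, −39)   [check: 4·127 − 39·13 = 1]
  3 = 3·1 + 0   → remainder 0, stop. gcd = 1 (last nonzero row E).
The gcd is 1, so 13 is invertible mod 127. The last nonzero row gives 4·127 − 39·13 = 1, so t = −39. So 13^(−1) ≡ −39 ≡ 88 (mod 127). Verify: 13 · 88 = 1144 ≡ 1 (mod 127). ✓

Final answer: 13^(−1) ≡ 88 (mod 127)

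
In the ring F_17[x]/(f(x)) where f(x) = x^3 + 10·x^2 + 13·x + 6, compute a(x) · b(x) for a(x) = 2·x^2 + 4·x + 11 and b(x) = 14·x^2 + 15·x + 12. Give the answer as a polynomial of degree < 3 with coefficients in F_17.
a · b ≡ 12·x^2 + 4 (mod f(x))

Multiply as integer polynomials: a · b = 28·x^4 + 86·x^3 + 238·x^2 + 213·x + 132. Reducing coefficients mod 17: a · b ≡ 11·x^4 + x^3 + 9·x + 13. Now divide by f(x) = x^3 + 10·x^2 + 13·x + 6 in F_17[x], eliminating the leading term at each step:
  leading term 11·x^4: subtract (11·x)·f(x) = 11·x^4 + 8·x^3 + 7·x^2 + 15·x, leaving 10·x^3 + 10·x^2 + 11·x + 13 (coefficients mod 17)
  leading term 10·x^3: subtract (10)·f(x) = 10·x^3 + 15·x^2 + 11·x + 9, leaving 12·x^2 + 4 (coefficients mod 17)
The degree is now < 3, so this is the remainder. Hence a · b ≡ 12·x^2 + 4 in F_17[x]/(f).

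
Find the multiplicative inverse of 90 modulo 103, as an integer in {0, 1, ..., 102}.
90^(−1) ≡ 95 (mod 103)

Apply the extended Euclidean algorithm to (103, 90), tracking rows (r, s, t) with s·103 + t·90 = r. Each division r_prev = q·r_cur + r_new produces the new row as (previous row) − q·(current row):
  row A: (103, 1, 0)   [1·103 + 0·90 = 103]
  row B: (90, 0, 1)   [0·103 + 1·90 = 90]
  103 = 1·90 + 13   → row C = row A − 1·row B = (13, 1, −1)   [check: 1·103 − 1·90 = 13]
  90 = 6·13 + 12   → row D = row B − 6·row C = (12, −6, 7)   [check: −6·103 + 7·90 = 12]
  13 = 1·12 + 1   → row E = row C − 1·row D = (1, 7, −8)   [check: 7·103 − 8·90 = 1]
  12 = 12·1 + 0   → remainder 0, stop. gcd = 1 (last nonzero row E).
The gcd is 1, so 90 is invertible mod 103. The last nonzero row gives 7·103 − 8·90 = 1, so t = −8. So 90^(−1) ≡ −8 ≡ 95 (mod 103). Verify: 90 · 95 = 8550 ≡ 1 (mod 103). ✓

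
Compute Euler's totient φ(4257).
φ is multiplicative, with φ(p^e) = p^e − p^(e−1). Factorise 4257 = 3^2 · 11 · 43. Then
  φ(4257) = (3^2 − 3^1) · (11 − 1) · (43 − 1) = 6 · 10 · 42 = 2520.

Final answer: φ(4257) = 2520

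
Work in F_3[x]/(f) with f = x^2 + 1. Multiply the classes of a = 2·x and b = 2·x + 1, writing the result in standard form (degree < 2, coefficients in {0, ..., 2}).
Multiply as integer polynomials: a · b = 4·x^2 + 2·x. Reducing coefficients mod 3: a · b ≡ x^2 + 2·x. Now divide by f(x) = x^2 + 1 in F_3[x], eliminating the leading term at each step:
  leading term x^2: subtract (1)·f(x) = x^2 + 1, leaving 2·x + 2 (coefficients mod 3)
The degree is now < 2, so this is the remainder. Hence a · b ≡ 2·x + 2 in F_3[x]/(f).

Final answer: a · b ≡ 2·x + 2 (mod f(x))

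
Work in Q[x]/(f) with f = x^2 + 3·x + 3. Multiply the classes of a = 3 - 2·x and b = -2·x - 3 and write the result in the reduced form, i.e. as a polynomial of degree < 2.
First multiply in Q[x] without reducing: a · b = 4·x^2 - 9. Now divide by f(x) = x^2 + 3·x + 3, eliminating the leading term at each step:
  leading term 4·x^2: subtract (4)·f(x) = 4·x^2 + 12·x + 12, leaving -12·x - 21
The degree is now < 2, so this is the remainder. Hence a · b ≡ -12·x - 21 in Q[x]/(f).

Final answer: a · b ≡ -12·x - 21 (mod f(x))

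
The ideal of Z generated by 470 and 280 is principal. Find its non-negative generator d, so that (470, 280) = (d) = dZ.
In the PID Z, (a, b) is generated by gcd(a, b). Compute gcd(470, 280) with the extended Euclidean algorithm, tracking rows (r, s, t) with s·470 + t·280 = r:
  row A: (470, 1, 0)   [1·470 + 0·280 = 470]
  row B: (280, 0, 1)   [0·470 + 1·280 = 280]
  470 = 1·280 + 190   → row C = row A − 1·row B = (190, 1, −1)   [check: 1·470 − 1·280 = 190]
  280 = 1·190 + 90   → row D = row B − 1·row C = (90, −1, 2)   [check: −1·470 + 2·280 = 90]
  190 = 2·90 + 10   → row E = row C − 2·row D = (10, 3, −5)   [check: 3·470 − 5·280 = 10]
  90 = 9·10 + 0   → remainder 0, stop. gcd = 10 (last nonzero row E).
So gcd(470, 280) = 10, with Bézout identity 3·470 − 5·280 = 10. Containment (⊇): the Bézout identity exhibits 10 as an element of (470, 280), giving (10) ⊆ (470, 280). Containment (⊆): since 10 | 470 and 10 | 280 (470 = 10·47, 280 = 10·28), every Z-linear combination of 470 and 280 is divisible by 10, so (470, 280) ⊆ (10). Therefore (470, 280) = (10), d = 10.

Final answer: (470, 280) = (10); d = 10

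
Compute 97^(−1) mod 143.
Apply the extended Euclidean algorithm to (143, 97), tracking rows (r, s, t) with s·143 + t·97 = r. Each division r_prev = q·r_cur + r_new produces the new row as (previous row) − q·(current row):
  row A: (143, 1, 0)   [1·143 + 0·97 = 143]
  row B: (97, 0, 1)   [0·143 + 1·97 = 97]
  143 = 1·97 + 46   → row C = row A − 1·row B = (46, 1, −1)   [check: 1·143 − 1·97 = 46]
  97 = 2·46 + 5   → row D = row B − 2·row C = (5, −2, 3)   [check: −2·143 + 3·97 = 5]
  46 = 9·5 + 1   → row E = row C − 9·row D = (1, 19, −28)   [check: 19·143 − 28·97 = 1]
  5 = 5·1 + 0   → remainder 0, stop. gcd = 1 (last nonzero row E).
The gcd is 1, so 97 is invertible mod 143. The last nonzero row gives 19·143 − 28·97 = 1, so t = −28. So 97^(−1) ≡ −28 ≡ 115 (mod 143). Verify: 97 · 115 = 11155 ≡ 1 (mod 143). ✓

Final answer: 97^(−1) ≡ 115 (mod 143)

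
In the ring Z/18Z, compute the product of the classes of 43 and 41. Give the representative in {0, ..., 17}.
17

Reduce the factors first: 43 ≡ 7, 41 ≡ 5 (mod 18), so 43 · 41 ≡ 7 · 5 (mod 18). 7 · 5 = 35. Dividing by 18: 35 = 1·18 + 17. So (43 · 41) mod 18 = 17.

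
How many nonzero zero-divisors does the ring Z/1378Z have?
Z/1378Z has 753 nonzero zero-divisors

In Z/1378Z each nonzero element is either a unit (gcd with 1378 is 1) or a zero-divisor (gcd > 1). The number of units is φ(1378): factorise 1378 = 2 · 13 · 53, so φ(1378) = (2 − 1) · (13 − 1) · (53 − 1) = 1 · 12 · 52 = 624. The nonzero elements number 1378 − 1 = 1377. Hence the nonzero zero-divisors number 1377 − 624 = 753.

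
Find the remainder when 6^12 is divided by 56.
Use repeated squaring. Binary(12) = 1100. Walk through the bits of the exponent 12 left-to-right: at each bit after the leading one, square the running value, then multiply by 6 if the bit is 1 (always reducing mod 56):
  bit 1 = 1 (leading): start with 6.
  bit 2 = 1: square 6^2 = 36; bit is 1, so multiply 36·6 = 216 ≡ 48 (mod 56).
  bit 3 = 0: square 48^2 = 2304 ≡ 8 (mod 56).
  bit 4 = 0: square 8^2 = 64 ≡ 8 (mod 56).
Final value: 6^12 ≡ 8 (mod 56).

Final answer: 8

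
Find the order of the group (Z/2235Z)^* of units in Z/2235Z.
(Z/2235Z)^* consists of the classes a with gcd(a, 2235) = 1, so its order is φ(2235). φ is multiplicative, with φ(p^e) = p^e − p^(e−1). Factorise 2235 = 3 · 5 · 149. Then
  φ(2235) = (3 − 1) · (5 − 1) · (149 − 1) = 2 · 4 · 148 = 1184.
Thus |(Z/2235Z)^*| = 1184.

Final answer: |(Z/2235Z)^*| = 1184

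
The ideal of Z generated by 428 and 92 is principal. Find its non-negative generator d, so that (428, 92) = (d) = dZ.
(428, 92) = (4); d = 4

In the PID Z, (a, b) is generated by gcd(a, b). Compute gcd(428, 92) with the extended Euclidean algorithm, tracking rows (r, s, t) with s·428 + t·92 = r:
  row A: (428, 1, 0)   [1·428 + 0·92 = 428]
  row B: (92, 0, 1)   [0·428 + 1·92 = 92]
  428 = 4·92 + 60   → row C = row A − 4·row B = (60, 1, −4)   [check: 1·428 − 4·92 = 60]
  92 = 1·60 + 32   → row D = row B − 1·row C = (32, −1, 5)   [check: −1·428 + 5·92 = 32]
  60 = 1·32 + 28   → row E = row C − 1·row D = (28, 2, −9)   [check: 2·428 − 9·92 = 28]
  32 = 1·28 + 4   → row F = row D − 1·row E = (4, −3, 14)   [check: −3·428 + 14·92 = 4]
  28 = 7·4 + 0   → remainder 0, stop. gcd = 4 (last nonzero row F).
So gcd(428, 92) = 4, with Bézout identity −3·428 + 14·92 = 4. Containment (⊇): the Bézout identity exhibits 4 as an element of (428, 92), giving (4) ⊆ (428, 92). Containment (⊆): since 4 | 428 and 4 | 92 (428 = 4·107, 92 = 4·23), every Z-linear combination of 428 and 92 is divisible by 4, so (428, 92) ⊆ (4). Therefore (428, 92) = (4), d = 4.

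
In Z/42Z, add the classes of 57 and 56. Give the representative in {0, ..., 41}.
29

Reduce the summands first: 57 ≡ 15, 56 ≡ 14 (mod 42), so 57 + 56 ≡ 15 + 14 (mod 42). 15 + 14 = 29; 29 = 0·42 + 29, so (57 + 56) mod 42 = 29.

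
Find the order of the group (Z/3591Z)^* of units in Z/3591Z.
(Z/3591Z)^* consists of the classes a with gcd(a, 3591) = 1, so its order is φ(3591). φ is multiplicative, with φ(p^e) = p^e − p^(e−1). Factorise 3591 = 3^3 · 7 · 19. Then
  φ(3591) = (3^3 − 3^2) · (7 − 1) · (19 − 1) = 18 · 6 · 18 = 1944.
Thus |(Z/3591Z)^*| = 1944.

Final answer: |(Z/3591Z)^*| = 1944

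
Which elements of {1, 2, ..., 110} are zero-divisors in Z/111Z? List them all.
nonzero zero-divisors of Z/111Z = {3, 6, 9, 12, 15, 18, 21, 24, 27, 30, 33, 36, 37, 39, 42, 45, 48, 51, 54, 57, 60, 63, 66, 69, 72, 74, 75, 78, 81, 84, 87, 90, 93, 96, 99, 102, 105, 108}

An element a ∈ Z/111Z (with a ≠ 0) is a zero-divisor iff gcd(a, 111) > 1 (because a is a unit precisely when gcd(a, n) = 1, and in Z/nZ every nonzero, non-unit element is a zero-divisor). Scan a = 1, ..., 110 and keep those with gcd(a, 111) > 1:
  gcd(3, 111) = 3, gcd(6, 111) = 3, gcd(9, 111) = 3, gcd(12, 111) = 3, gcd(15, 111) = 3, gcd(18, 111) = 3, gcd(21, 111) = 3, gcd(24, 111) = 3, gcd(27, 111) = 3, gcd(30, 111) = 3, gcd(33, 111) = 3, gcd(36, 111) = 3, gcd(37, 111) = 37, gcd(39, 111) = 3, gcd(42, 111) = 3, gcd(45, 111) = 3, gcd(48, 111) = 3, gcd(51, 111) = 3, gcd(54, 111) = 3, gcd(57, 111) = 3, gcd(60, 111) = 3, gcd(63, 111) = 3, gcd(66, 111) = 3, gcd(69, 111) = 3, gcd(72, 111) = 3, gcd(74, 111) = 37, gcd(75, 111) = 3, gcd(78, 111) = 3, gcd(81, 111) = 3, gcd(84, 111) = 3, gcd(87, 111) = 3, gcd(90, 111) = 3, gcd(93, 111) = 3, gcd(96, 111) = 3, gcd(99, 111) = 3, gcd(102, 111) = 3, gcd(105, 111) = 3, gcd(108, 111) = 3.
All other a ∈ {1, ..., 110} have gcd(a, 111) = 1 and are units. So the nonzero zero-divisors are exactly the 38 values of a appearing in this scan.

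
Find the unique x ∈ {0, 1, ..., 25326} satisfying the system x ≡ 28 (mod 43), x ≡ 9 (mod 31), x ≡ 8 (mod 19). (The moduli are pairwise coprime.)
x ≡ 22732 (mod 25327); the representative in [0, 25327) is 22732

The moduli 43, 31, 19 are pairwise coprime, so by the CRT there is a unique solution mod 43·31·19 = 25327.
Solve by successive substitution. Start with x ≡ 28 (mod 43).
  Combine with x ≡ 9 (mod 31): write x = 28 + 43·t and require 28 + 43·t ≡ 9 (mod 31), i.e. 43·t ≡ 9 − 28 ≡ 12 (mod 31). Since 43^(−1) ≡ 13 (mod 31) (43 ≡ 12 (mod 31)), t ≡ 13·12 ≡ 1 (mod 31). So x ≡ 28 + 43·1 = 71 (mod 1333).
  Combine with x ≡ 8 (mod 19): write x = 71 + 1333·t and require 71 + 1333·t ≡ 8 (mod 19), i.e. 1333·t ≡ 8 − 71 ≡ 13 (mod 19). Since 1333^(−1) ≡ 13 (mod 19) (1333 ≡ 3 (mod 19)), t ≡ 13·13 ≡ 17 (mod 19). So x ≡ 71 + 1333·17 = 22732 (mod 25327).
Unique solution in [0, 25327): x = 22732.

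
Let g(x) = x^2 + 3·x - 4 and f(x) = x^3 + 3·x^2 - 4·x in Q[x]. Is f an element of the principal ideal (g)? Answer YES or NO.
In Q[x] the ideal (g) consists of all multiples of g, so f ∈ (g) iff g | f, i.e. iff the remainder of f on division by g is 0. Divide f by g (g is monic, so eliminate the leading term of the running remainder at each step):
  leading term x^3: subtract (x)·g(x) = x^3 + 3·x^2 - 4·x, leaving 0
The remainder is 0, so f(x) = g(x) · h(x) with h(x) = x. Hence g | f, i.e. f ∈ (g).

Final answer: YES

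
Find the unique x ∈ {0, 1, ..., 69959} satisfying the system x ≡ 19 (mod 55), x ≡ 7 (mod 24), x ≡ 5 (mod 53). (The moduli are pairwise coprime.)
x ≡ 66679 (mod 69960); the representative in [0, 69960) is 66679

The moduli 55, 24, 53 are pairwise coprime, so by the CRT there is a unique solution mod 55·24·53 = 69960.
Solve by successive substitution. Start with x ≡ 19 (mod 55).
  Combine with x ≡ 7 (mod 24): write x = 19 + 55·t and require 19 + 55·t ≡ 7 (mod 24), i.e. 55·t ≡ 7 − 19 ≡ 12 (mod 24). Since 55^(−1) ≡ 7 (mod 24) (55 ≡ 7 (mod 24)), t ≡ 7·12 ≡ 12 (mod 24). So x ≡ 19 + 55·12 = 679 (mod 1320).
  Combine with x ≡ 5 (mod 53): write x = 679 + 1320·t and require 679 + 1320·t ≡ 5 (mod 53), i.e. 1320·t ≡ 5 − 679 ≡ 15 (mod 53). Since 1320^(−1) ≡ 21 (mod 53) (1320 ≡ 48 (mod 53)), t ≡ 21·15 ≡ 50 (mod 53). So x ≡ 679 + 1320·50 = 66679 (mod 69960).
Unique solution in [0, 69960): x = 66679.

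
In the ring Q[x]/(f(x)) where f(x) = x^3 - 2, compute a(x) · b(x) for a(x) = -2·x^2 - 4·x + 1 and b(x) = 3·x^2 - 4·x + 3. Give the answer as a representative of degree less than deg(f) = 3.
a · b ≡ 13·x^2 - 28·x - 5 (mod f(x))

First multiply in Q[x] without reducing: a · b = -6·x^4 - 4·x^3 + 13·x^2 - 16·x + 3. Now divide by f(x) = x^3 - 2, eliminating the leading term at each step:
  leading term -6·x^4: subtract (-6·x)·f(x) = -6·x^4 + 12·x, leaving -4·x^3 + 13·x^2 - 28·x + 3
  leading term -4·x^3: subtract (-4)·f(x) = 8 - 4·x^3, leaving 13·x^2 - 28·x - 5
The degree is now < 3, so this is the remainder. Hence a · b ≡ 13·x^2 - 28·x - 5 in Q[x]/(f).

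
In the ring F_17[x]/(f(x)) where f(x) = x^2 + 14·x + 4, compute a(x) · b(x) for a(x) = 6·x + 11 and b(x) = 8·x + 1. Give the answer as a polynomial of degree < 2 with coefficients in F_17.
a · b ≡ 6 (mod f(x))

Multiply as integer polynomials: a · b = 48·x^2 + 94·x + 11. Reducing coefficients mod 17: a · b ≡ 14·x^2 + 9·x + 11. Now divide by f(x) = x^2 + 14·x + 4 in F_17[x], eliminating the leading term at each step:
  leading term 14·x^2: subtract (14)·f(x) = 14·x^2 + 9·x + 5, leaving 6 (coefficients mod 17)
The degree is now < 2, so this is the remainder. Hence a · b ≡ 6 in F_17[x]/(f).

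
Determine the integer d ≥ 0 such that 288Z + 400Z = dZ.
(288, 400) = (16); d = 16

In the PID Z, (a, b) is generated by gcd(a, b). Compute gcd(400, 288) with the extended Euclidean algorithm, tracking rows (r, s, t) with s·400 + t·288 = r:
  row A: (400, 1, 0)   [1·400 + 0·288 = 400]
  row B: (288, 0, 1)   [0·400 + 1·288 = 288]
  400 = 1·288 + 112   → row C = row A − 1·row B = (112, 1, −1)   [check: 1·400 − 1·288 = 112]
  288 = 2·112 + 64   → row D = row B − 2·row C = (64, −2, 3)   [check: −2·400 + 3·288 = 64]
  112 = 1·64 + 48   → row E = row C − 1·row D = (48, 3, −4)   [check: 3·400 − 4·288 = 48]
  64 = 1·48 + 16   → row F = row D − 1·row E = (16, −5, 7)   [check: −5·400 + 7·288 = 16]
  48 = 3·16 + 0   → remainder 0, stop. gcd = 16 (last nonzero row F).
So gcd(288, 400) = 16, with Bézout identity −5·400 + 7·288 = 16. Containment (⊇): the Bézout identity exhibits 16 as an element of (288, 400), giving (16) ⊆ (288, 400). Containment (⊆): since 16 | 288 and 16 | 400 (288 = 16·18, 400 = 16·25), every Z-linear combination of 288 and 400 is divisible by 16, so (288, 400) ⊆ (16). Therefore (288, 400) = (16), d = 16.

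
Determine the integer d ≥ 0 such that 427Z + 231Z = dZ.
In the PID Z, (a, b) is generated by gcd(a, b). Compute gcd(427, 231) with the extended Euclidean algorithm, tracking rows (r, s, t) with s·427 + t·231 = r:
  row A: (427, 1, 0)   [1·427 + 0·231 = 427]
  row B: (231, 0, 1)   [0·427 + 1·231 = 231]
  427 = 1·231 + 196   → row C = row A − 1·row B = (196, 1, −1)   [check: 1·427 − 1·231 = 196]
  231 = 1·196 + 35   → row D = row B − 1·row C = (35, −1, 2)   [check: −1·427 + 2·231 = 35]
  196 = 5·35 + 21   → row E = row C − 5·row D = (21, 6, −11)   [check: 6·427 − 11·231 = 21]
  35 = 1·21 + 14   → row F = row D − 1·row E = (14, −7, 13)   [check: −7·427 + 13·231 = 14]
  21 = 1·14 + 7   → row G = row E − 1·row F = (7, 13, −24)   [check: 13·427 − 24·231 = 7]
  14 = 2·7 + 0   → remainder 0, stop. gcd = 7 (last nonzero row G).
So gcd(427, 231) = 7, with Bézout identity 13·427 − 24·231 = 7. Containment (⊇): the Bézout identity exhibits 7 as an element of (427, 231), giving (7) ⊆ (427, 231). Containment (⊆): since 7 | 427 and 7 | 231 (427 = 7·61, 231 = 7·33), every Z-linear combination of 427 and 231 is divisible by 7, so (427, 231) ⊆ (7). Therefore (427, 231) = (7), d = 7.

Final answer: (427, 231) = (7); d = 7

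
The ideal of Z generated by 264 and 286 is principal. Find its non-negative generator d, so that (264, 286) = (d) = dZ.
(264, 286) = (22); d = 22

In the PID Z, (a, b) is generated by gcd(a, b). Compute gcd(286, 264) with the extended Euclidean algorithm, tracking rows (r, s, t) with s·286 + t·264 = r:
  row A: (286, 1, 0)   [1·286 + 0·264 = 286]
  row B: (264, 0, 1)   [0·286 + 1·264 = 264]
  286 = 1·264 + 22   → row C = row A − 1·row B = (22, 1, −1)   [check: 1·286 − 1·264 = 22]
  264 = 12·22 + 0   → remainder 0, stop. gcd = 22 (last nonzero row C).
So gcd(264, 286) = 22, with Bézout identity 1·286 − 1·264 = 22. Containment (⊇): the Bézout identity exhibits 22 as an element of (264, 286), giving (22) ⊆ (264, 286). Containment (⊆): since 22 | 264 and 22 | 286 (264 = 22·12, 286 = 22·13), every Z-linear combination of 264 and 286 is divisible by 22, so (264, 286) ⊆ (22). Therefore (264, 286) = (22), d = 22.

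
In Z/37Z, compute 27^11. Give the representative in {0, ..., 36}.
Use repeated squaring. Binary(11) = 1011. Walk through the bits of the exponent 11 left-to-right: at each bit after the leading one, square the running value, then multiply by 27 if the bit is 1 (always reducing mod 37):
  bit 1 = 1 (leading): start with 27.
  bit 2 = 0: square 27^2 = 729 ≡ 26 (mod 37).
  bit 3 = 1: square 26^2 = 676 ≡ 10; bit is 1, so multiply 10·27 = 270 ≡ 11 (mod 37).
  bit 4 = 1: square 11^2 = 121 ≡ 10; bit is 1, so multiply 10·27 = 270 ≡ 11 (mod 37).
Final value: 27^11 ≡ 11 (mod 37).

Final answer: 11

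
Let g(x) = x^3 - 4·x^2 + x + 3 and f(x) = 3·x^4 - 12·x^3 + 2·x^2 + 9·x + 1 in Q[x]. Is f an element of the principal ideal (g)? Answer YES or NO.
In Q[x] the ideal (g) consists of all multiples of g, so f ∈ (g) iff g | f, i.e. iff the remainder of f on division by g is 0. Divide f by g (g is monic, so eliminate the leading term of the running remainder at each step):
  leading term 3·x^4: subtract (3·x)·g(x) = 3·x^4 - 12·x^3 + 3·x^2 + 9·x, leaving 1 - x^2
The remainder r(x) = 1 - x^2 ≠ 0 (and deg r < deg g), so g ∤ f, i.e. f ∉ (g).

Final answer: NO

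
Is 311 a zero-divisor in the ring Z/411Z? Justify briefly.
NO

gcd(311, 411) = 1, so 311 is a unit in Z/411Z (it has a multiplicative inverse). A unit cannot be a zero-divisor: if 311·b ≡ 0 then multiplying both sides by 311^(−1) gives b ≡ 0. So 311 is not a zero-divisor.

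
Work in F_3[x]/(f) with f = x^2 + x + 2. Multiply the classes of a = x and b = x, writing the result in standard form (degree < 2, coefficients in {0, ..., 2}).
Multiply as integer polynomials: a · b = x^2. Reducing coefficients mod 3: a · b ≡ x^2. Now divide by f(x) = x^2 + x + 2 in F_3[x], eliminating the leading term at each step:
  leading term x^2: subtract (1)·f(x) = x^2 + x + 2, leaving 2·x + 1 (coefficients mod 3)
The degree is now < 2, so this is the remainder. Hence a · b ≡ 2·x + 1 in F_3[x]/(f).

Final answer: a · b ≡ 2·x + 1 (mod f(x))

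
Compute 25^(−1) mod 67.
Apply the extended Euclidean algorithm to (67, 25), tracking rows (r, s, t) with s·67 + t·25 = r. Each division r_prev = q·r_cur + r_new produces the new row as (previous row) − q·(current row):
  row A: (67, 1, 0)   [1·67 + 0·25 = 67]
  row B: (25, 0, 1)   [0·67 + 1·25 = 25]
  67 = 2·25 + 17   → row C = row A − 2·row B = (17, 1, −2)   [check: 1·67 − 2·25 = 17]
  25 = 1·17 + 8   → row D = row B − 1·row C = (8, −1, 3)   [check: −1·67 + 3·25 = 8]
  17 = 2·8 + 1   → row E = row C − 2·row D = (1, 3, −8)   [check: 3·67 − 8·25 = 1]
  8 = 8·1 + 0   → remainder 0, stop. gcd = 1 (last nonzero row E).
The gcd is 1, so 25 is invertible mod 67. The last nonzero row gives 3·67 − 8·25 = 1, so t = −8. So 25^(−1) ≡ −8 ≡ 59 (mod 67). Verify: 25 · 59 = 1475 ≡ 1 (mod 67). ✓

Final answer: 25^(−1) ≡ 59 (mod 67)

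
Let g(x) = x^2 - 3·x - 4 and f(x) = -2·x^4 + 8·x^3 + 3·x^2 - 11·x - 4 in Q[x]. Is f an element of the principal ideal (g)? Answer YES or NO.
YES

In Q[x] the ideal (g) consists of all multiples of g, so f ∈ (g) iff g | f, i.e. iff the remainder of f on division by g is 0. Divide f by g (g is monic, so eliminate the leading term of the running remainder at each step):
  leading term -2·x^4: subtract (-2·x^2)·g(x) = -2·x^4 + 6·x^3 + 8·x^2, leaving 2·x^3 - 5·x^2 - 11·x - 4
  leading term 2·x^3: subtract (2·x)·g(x) = 2·x^3 - 6·x^2 - 8·x, leaving x^2 - 3·x - 4
  leading term x^2: subtract (1)·g(x) = x^2 - 3·x - 4, leaving 0
The remainder is 0, so f(x) = g(x) · h(x) with h(x) = -2·x^2 + 2·x + 1. Hence g | f, i.e. f ∈ (g).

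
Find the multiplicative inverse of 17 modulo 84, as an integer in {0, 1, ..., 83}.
17^(−1) ≡ 5 (mod 84)

Apply the extended Euclidean algorithm to (84, 17), tracking rows (r, s, t) with s·84 + t·17 = r. Each division r_prev = q·r_cur + r_new produces the new row as (previous row) − q·(current row):
  row A: (84, 1, 0)   [1·84 + 0·17 = 84]
  row B: (17, 0, 1)   [0·84 + 1·17 = 17]
  84 = 4·17 + 16   → row C = row A − 4·row B = (16, 1, −4)   [check: 1·84 − 4·17 = 16]
  17 = 1·16 + 1   → row D = row B − 1·row C = (1, −1, 5)   [check: −1·84 + 5·17 = 1]
  16 = 16·1 + 0   → remainder 0, stop. gcd = 1 (last nonzero row D).
The gcd is 1, so 17 is invertible mod 84. The last nonzero row gives −1·84 + 5·17 = 1, so t = 5. So 17^(−1) ≡ 5 (mod 84). Verify: 17 · 5 = 85 ≡ 1 (mod 84). ✓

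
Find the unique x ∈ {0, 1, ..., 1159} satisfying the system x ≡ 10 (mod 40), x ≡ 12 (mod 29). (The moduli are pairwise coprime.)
x ≡ 650 (mod 1160); the representative in [0, 1160) is 650

The moduli 40, 29 are pairwise coprime, so by the CRT there is a unique solution mod 40·29 = 1160.
Solve by successive substitution. Start with x ≡ 10 (mod 40).
  Combine with x ≡ 12 (mod 29): write x = 10 + 40·t and require 10 + 40·t ≡ 12 (mod 29), i.e. 40·t ≡ 12 − 10 ≡ 2 (mod 29). Since 40^(−1) ≡ 8 (mod 29) (40 ≡ 11 (mod 29)), t ≡ 8·2 ≡ 16 (mod 29). So x ≡ 10 + 40·16 = 650 (mod 1160).
Unique solution in [0, 1160): x = 650.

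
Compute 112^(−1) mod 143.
112^(−1) ≡ 83 (mod 143)

Apply the extended Euclidean algorithm to (143, 112), tracking rows (r, s, t) with s·143 + t·112 = r. Each division r_prev = q·r_cur + r_new produces the new row as (previous row) − q·(current row):
  row A: (143, 1, 0)   [1·143 + 0·112 = 143]
  row B: (112, 0, 1)   [0·143 + 1·112 = 112]
  143 = 1·112 + 31   → row C = row A − 1·row B = (31, 1, −1)   [check: 1·143 − 1·112 = 31]
  112 = 3·31 + 19   → row D = row B − 3·row C = (19, −3, 4)   [check: −3·143 + 4·112 = 19]
  31 = 1·19 + 12   → row E = row C − 1·row D = (12, 4, −5)   [check: 4·143 − 5·112 = 12]
  19 = 1·12 + 7   → row F = row D − 1·row E = (7, −7, 9)   [check: −7·143 + 9·112 = 7]
  12 = 1·7 + 5   → row G = row E − 1·row F = (5, 11, −14)   [check: 11·143 − 14·112 = 5]
  7 = 1·5 + 2   → row H = row F − 1·row G = (2, −18, 23)   [check: −18·143 + 23·112 = 2]
  5 = 2·2 + 1   → row I = row G − 2·row H = (1, 47, −60)   [check: 47·143 − 60·112 = 1]
  2 = 2·1 + 0   → remainder 0, stop. gcd = 1 (last nonzero row I).
The gcd is 1, so 112 is invertible mod 143. The last nonzero row gives 47·143 − 60·112 = 1, so t = −60. So 112^(−1) ≡ −60 ≡ 83 (mod 143). Verify: 112 · 83 = 9296 ≡ 1 (mod 143). ✓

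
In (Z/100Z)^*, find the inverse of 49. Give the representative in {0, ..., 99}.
49^(−1) ≡ 49 (mod 100)

Apply the extended Euclidean algorithm to (100, 49), tracking rows (r, s, t) with s·100 + t·49 = r. Each division r_prev = q·r_cur + r_new produces the new row as (previous row) − q·(current row):
  row A: (100, 1, 0)   [1·100 + 0·49 = 100]
  row B: (49, 0, 1)   [0·100 + 1·49 = 49]
  100 = 2·49 + 2   → row C = row A − 2·row B = (2, 1, −2)   [check: 1·100 − 2·49 = 2]
  49 = 24·2 + 1   → row D = row B − 24·row C = (1, −24, 49)   [check: −24·100 + 49·49 = 1]
  2 = 2·1 + 0   → remainder 0, stop. gcd = 1 (last nonzero row D).
The gcd is 1, so 49 is invertible mod 100. The last nonzero row gives −24·100 + 49·49 = 1, so t = 49. So 49^(−1) ≡ 49 (mod 100). Verify: 49 · 49 = 2401 ≡ 1 (mod 100). ✓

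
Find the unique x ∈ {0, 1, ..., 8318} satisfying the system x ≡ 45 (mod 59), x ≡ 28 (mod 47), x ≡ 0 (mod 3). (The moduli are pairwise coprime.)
x ≡ 7125 (mod 8319); the representative in [0, 8319) is 7125

The moduli 59, 47, 3 are pairwise coprime, so by the CRT there is a unique solution mod 59·47·3 = 8319.
Solve by successive substitution. Start with x ≡ 45 (mod 59).
  Combine with x ≡ 28 (mod 47): write x = 45 + 59·t and require 45 + 59·t ≡ 28 (mod 47), i.e. 59·t ≡ 28 − 45 ≡ 30 (mod 47). Since 59^(−1) ≡ 4 (mod 47) (59 ≡ 12 (mod 47)), t ≡ 4·30 ≡ 26 (mod 47). So x ≡ 45 + 59·26 = 1579 (mod 2773).
  Combine with x ≡ 0 (mod 3): write x = 1579 + 2773·t and require 1579 + 2773·t ≡ 0 (mod 3), i.e. 2773·t ≡ 0 − 1579 ≡ 2 (mod 3). Since 2773^(−1) ≡ 1 (mod 3) (2773 ≡ 1 (mod 3)), t ≡ 1·2 ≡ 2 (mod 3). So x ≡ 1579 + 2773·2 = 7125 (mod 8319).
Unique solution in [0, 8319): x = 7125.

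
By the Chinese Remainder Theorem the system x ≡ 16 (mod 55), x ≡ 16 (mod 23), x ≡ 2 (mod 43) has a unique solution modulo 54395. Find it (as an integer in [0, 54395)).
The moduli 55, 23, 43 are pairwise coprime, so by the CRT there is a unique solution mod 55·23·43 = 54395.
Solve by successive substitution. Start with x ≡ 16 (mod 55).
  Combine with x ≡ 16 (mod 23): write x = 16 + 55·t and require 16 + 55·t ≡ 16 (mod 23), i.e. 55·t ≡ 16 − 16 ≡ 0 (mod 23). Since 55^(−1) ≡ 18 (mod 23) (55 ≡ 9 (mod 23)), t ≡ 18·0 ≡ 0 (mod 23). So x ≡ 16 + 55·0 = 16 (mod 1265).
  Combine with x ≡ 2 (mod 43): write x = 16 + 1265·t and require 16 + 1265·t ≡ 2 (mod 43), i.e. 1265·t ≡ 2 − 16 ≡ 29 (mod 43). Since 1265^(−1) ≡ 12 (mod 43) (1265 ≡ 18 (mod 43)), t ≡ 12·29 ≡ 4 (mod 43). So x ≡ 16 + 1265·4 = 5076 (mod 54395).
Unique solution in [0, 54395): x = 5076.

Final answer: x ≡ 5076 (mod 54395); the representative in [0, 54395) is 5076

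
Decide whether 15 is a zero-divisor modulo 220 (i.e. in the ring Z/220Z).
YES

gcd(15, 220) = 5 > 1, so 15 is not a unit in Z/220Z. In Z/nZ every nonzero non-unit is a zero-divisor: explicitly, take b = 220/gcd = 44 ≠ 0 (mod 220); then 15·44 = 660 = 3·220, i.e. 15·44 ≡ 0 (mod 220). So 15 is a zero-divisor.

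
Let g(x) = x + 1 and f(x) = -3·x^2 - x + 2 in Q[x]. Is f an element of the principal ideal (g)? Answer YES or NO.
In Q[x] the ideal (g) consists of all multiples of g, so f ∈ (g) iff g | f, i.e. iff the remainder of f on division by g is 0. Divide f by g (g is monic, so eliminate the leading term of the running remainder at each step):
  leading term -3·x^2: subtract (-3·x)·g(x) = -3·x^2 - 3·x, leaving 2·x + 2
  leading term 2·x: subtract (2)·g(x) = 2·x + 2, leaving 0
The remainder is 0, so f(x) = g(x) · h(x) with h(x) = 2 - 3·x. Hence g | f, i.e. f ∈ (g).

Final answer: YES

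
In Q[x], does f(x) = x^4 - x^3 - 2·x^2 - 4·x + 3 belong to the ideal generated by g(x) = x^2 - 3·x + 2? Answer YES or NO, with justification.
In Q[x] the ideal (g) consists of all multiples of g, so f ∈ (g) iff g | f, i.e. iff the remainder of f on division by g is 0. Divide f by g (g is monic, so eliminate the leading term of the running remainder at each step):
  leading term x^4: subtract (x^2)·g(x) = x^4 - 3·x^3 + 2·x^2, leaving 2·x^3 - 4·x^2 - 4·x + 3
  leading term 2·x^3: subtract (2·x)·g(x) = 2·x^3 - 6·x^2 + 4·x, leaving 2·x^2 - 8·x + 3
  leading term 2·x^2: subtract (2)·g(x) = 2·x^2 - 6·x + 4, leaving -2·x - 1
The remainder r(x) = -2·x - 1 ≠ 0 (and deg r < deg g), so g ∤ f, i.e. f ∉ (g).

Final answer: NO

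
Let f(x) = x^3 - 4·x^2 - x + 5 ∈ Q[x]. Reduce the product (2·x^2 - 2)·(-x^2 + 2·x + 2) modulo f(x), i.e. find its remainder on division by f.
First multiply in Q[x] without reducing: a · b = -2·x^4 + 4·x^3 + 6·x^2 - 4·x - 4. Now divide by f(x) = x^3 - 4·x^2 - x + 5, eliminating the leading term at each step:
  leading term -2·x^4: subtract (-2·x)·f(x) = -2·x^4 + 8·x^3 + 2·x^2 - 10·x, leaving -4·x^3 + 4·x^2 + 6·x - 4
  leading term -4·x^3: subtract (-4)·f(x) = -4·x^3 + 16·x^2 + 4·x - 20, leaving -12·x^2 + 2·x + 16
The degree is now < 3, so this is the remainder. Hence a · b ≡ -12·x^2 + 2·x + 16 in Q[x]/(f).

Final answer: a · b ≡ -12·x^2 + 2·x + 16 (mod f(x))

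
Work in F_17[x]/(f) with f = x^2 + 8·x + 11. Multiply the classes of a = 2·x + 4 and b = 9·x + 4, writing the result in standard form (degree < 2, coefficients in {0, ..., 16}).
Multiply as integer polynomials: a · b = 18·x^2 + 44·x + 16. Reducing coefficients mod 17: a · b ≡ x^2 + 10·x + 16. Now divide by f(x) = x^2 + 8·x + 11 in F_17[x], eliminating the leading term at each step:
  leading term x^2: subtract (1)·f(x) = x^2 + 8·x + 11, leaving 2·x + 5 (coefficients mod 17)
The degree is now < 2, so this is the remainder. Hence a · b ≡ 2·x + 5 in F_17[x]/(f).

Final answer: a · b ≡ 2·x + 5 (mod f(x))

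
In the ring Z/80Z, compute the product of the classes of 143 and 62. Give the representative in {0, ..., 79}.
66

Reduce the factors first: 143 ≡ 63 (mod 80), so 143 · 62 ≡ 63 · 62 (mod 80). 63 · 62 = 3906. Dividing by 80: 3906 = 48·80 + 66. So (143 · 62) mod 80 = 66.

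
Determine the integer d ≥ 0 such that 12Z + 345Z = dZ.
(12, 345) = (3); d = 3

In the PID Z, (a, b) is generated by gcd(a, b). Compute gcd(345, 12) with the extended Euclidean algorithm, tracking rows (r, s, t) with s·345 + t·12 = r:
  row A: (345, 1, 0)   [1·345 + 0·12 = 345]
  row B: (12, 0, 1)   [0·345 + 1·12 = 12]
  345 = 28·12 + 9   → row C = row A − 28·row B = (9, 1, −28)   [check: 1·345 − 28·12 = 9]
  12 = 1·9 + 3   → row D = row B − 1·row C = (3, −1, 29)   [check: −1·345 + 29·12 = 3]
  9 = 3·3 + 0   → remainder 0, stop. gcd = 3 (last nonzero row D).
So gcd(12, 345) = 3, with Bézout identity −1·345 + 29·12 = 3. Containment (⊇): the Bézout identity exhibits 3 as an element of (12, 345), giving (3) ⊆ (12, 345). Containment (⊆): since 3 | 12 and 3 | 345 (12 = 3·4, 345 = 3·115), every Z-linear combination of 12 and 345 is divisible by 3, so (12, 345) ⊆ (3). Therefore (12, 345) = (3), d = 3.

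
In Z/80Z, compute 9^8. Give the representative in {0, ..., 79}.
Use repeated squaring. Binary(8) = 1000. Walk through the bits of the exponent 8 left-to-right: at each bit after the leading one, square the running value, then multiply by 9 if the bit is 1 (always reducing mod 80):
  bit 1 = 1 (leading): start with 9.
  bit 2 = 0: square 9^2 = 81 ≡ 1 (mod 80).
  bit 3 = 0: square 1^2 = 1 (mod 80).
  bit 4 = 0: square 1^2 = 1 (mod 80).
Final value: 9^8 ≡ 1 (mod 80).

Final answer: 1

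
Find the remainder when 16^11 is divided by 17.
16

Use repeated squaring. Binary(11) = 1011. Walk through the bits of the exponent 11 left-to-right: at each bit after the leading one, square the running value, then multiply by 16 if the bit is 1 (always reducing mod 17):
  bit 1 = 1 (leading): start with 16.
  bit 2 = 0: square 16^2 = 256 ≡ 1 (mod 17).
  bit 3 = 1: square 1^2 = 1; bit is 1, so multiply 1·16 = 16 (mod 17).
  bit 4 = 1: square 16^2 = 256 ≡ 1; bit is 1, so multiply 1·16 = 16 (mod 17).
Final value: 16^11 ≡ 16 (mod 17).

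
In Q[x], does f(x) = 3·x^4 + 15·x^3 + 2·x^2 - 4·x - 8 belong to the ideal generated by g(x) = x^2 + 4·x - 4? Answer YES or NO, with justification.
In Q[x] the ideal (g) consists of all multiples of g, so f ∈ (g) iff g | f, i.e. iff the remainder of f on division by g is 0. Divide f by g (g is monic, so eliminate the leading term of the running remainder at each step):
  leading term 3·x^4: subtract (3·x^2)·g(x) = 3·x^4 + 12·x^3 - 12·x^2, leaving 3·x^3 + 14·x^2 - 4·x - 8
  leading term 3·x^3: subtract (3·x)·g(x) = 3·x^3 + 12·x^2 - 12·x, leaving 2·x^2 + 8·x - 8
  leading term 2·x^2: subtract (2)·g(x) = 2·x^2 + 8·x - 8, leaving 0
The remainder is 0, so f(x) = g(x) · h(x) with h(x) = 3·x^2 + 3·x + 2. Hence g | f, i.e. f ∈ (g).

Final answer: YES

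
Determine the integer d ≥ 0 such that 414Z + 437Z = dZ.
(414, 437) = (23); d = 23

In the PID Z, (a, b) is generated by gcd(a, b). Compute gcd(437, 414) with the extended Euclidean algorithm, tracking rows (r, s, t) with s·437 + t·414 = r:
  row A: (437, 1, 0)   [1·437 + 0·414 = 437]
  row B: (414, 0, 1)   [0·437 + 1·414 = 414]
  437 = 1·414 + 23   → row C = row A − 1·row B = (23, 1, −1)   [check: 1·437 − 1·414 = 23]
  414 = 18·23 + 0   → remainder 0, stop. gcd = 23 (last nonzero row C).
So gcd(414, 437) = 23, with Bézout identity 1·437 − 1·414 = 23. Containment (⊇): the Bézout identity exhibits 23 as an element of (414, 437), giving (23) ⊆ (414, 437). Containment (⊆): since 23 | 414 and 23 | 437 (414 = 23·18, 437 = 23·19), every Z-linear combination of 414 and 437 is divisible by 23, so (414, 437) ⊆ (23). Therefore (414, 437) = (23), d = 23.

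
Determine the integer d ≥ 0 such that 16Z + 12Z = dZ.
In the PID Z, (a, b) is generated by gcd(a, b). Compute gcd(16, 12) with the extended Euclidean algorithm, tracking rows (r, s, t) with s·16 + t·12 = r:
  row A: (16, 1, 0)   [1·16 + 0·12 = 16]
  row B: (12, 0, 1)   [0·16 + 1·12 = 12]
  16 = 1·12 + 4   → row C = row A − 1·row B = (4, 1, −1)   [check: 1·16 − 1·12 = 4]
  12 = 3·4 + 0   → remainder 0, stop. gcd = 4 (last nonzero row C).
So gcd(16, 12) = 4, with Bézout identity 1·16 − 1·12 = 4. Containment (⊇): the Bézout identity exhibits 4 as an element of (16, 12), giving (4) ⊆ (16, 12). Containment (⊆): since 4 | 16 and 4 | 12 (16 = 4·4, 12 = 4·3), every Z-linear combination of 16 and 12 is divisible by 4, so (16, 12) ⊆ (4). Therefore (16, 12) = (4), d = 4.

Final answer: (16, 12) = (4); d = 4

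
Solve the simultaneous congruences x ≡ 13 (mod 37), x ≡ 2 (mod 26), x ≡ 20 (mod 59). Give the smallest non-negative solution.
The moduli 37, 26, 59 are pairwise coprime, so by the CRT there is a unique solution mod 37·26·59 = 56758.
Solve by successive substitution. Start with x ≡ 13 (mod 37).
  Combine with x ≡ 2 (mod 26): write x = 13 + 37·t and require 13 + 37·t ≡ 2 (mod 26), i.e. 37·t ≡ 2 − 13 ≡ 15 (mod 26). Since 37^(−1) ≡ 19 (mod 26) (37 ≡ 11 (mod 26)), t ≡ 19·15 ≡ 25 (mod 26). So x ≡ 13 + 37·25 = 938 (mod 962).
  Combine with x ≡ 20 (mod 59): write x = 938 + 962·t and require 938 + 962·t ≡ 20 (mod 59), i.e. 962·t ≡ 20 − 938 ≡ 26 (mod 59). Since 962^(−1) ≡ 23 (mod 59) (962 ≡ 18 (mod 59)), t ≡ 23·26 ≡ 8 (mod 59). So x ≡ 938 + 962·8 = 8634 (mod 56758).
Unique solution in [0, 56758): x = 8634.

Final answer: x ≡ 8634 (mod 56758); the representative in [0, 56758) is 8634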